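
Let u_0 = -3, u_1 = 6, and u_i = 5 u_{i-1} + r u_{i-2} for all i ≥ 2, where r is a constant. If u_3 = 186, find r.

u_2 = 30 - 3r
u_3 = 150 - 9r
So 150 - 9r = 186, giving r = -4.

-4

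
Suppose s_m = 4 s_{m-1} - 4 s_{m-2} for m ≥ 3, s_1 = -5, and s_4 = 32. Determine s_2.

-4

Let s_2 = w.
s_3 = 20 + 4w
s_4 = 80 + 12w
So 80 + 12w = 32, giving w = -4.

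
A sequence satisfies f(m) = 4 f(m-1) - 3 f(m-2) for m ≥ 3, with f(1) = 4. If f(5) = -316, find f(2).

-4

Let f(2) = z.
f(3) = -12 + 4z
f(4) = -48 + 13z
f(5) = -156 + 40z
So -156 + 40z = -316, giving z = -4.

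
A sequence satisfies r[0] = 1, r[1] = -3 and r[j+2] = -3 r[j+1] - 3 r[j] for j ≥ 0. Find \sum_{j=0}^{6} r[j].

r[2] = -3(-3) - 3(1) = 6
r[3] = -3(6) - 3(-3) = -9
r[4] = -3(-9) - 3(6) = 9
r[5] = -3(9) - 3(-9) = 0
r[6] = -3(0) - 3(9) = -27
Sum = 1 + (-3) + 6 + (-9) + 9 + 0 + (-27) = -23

-23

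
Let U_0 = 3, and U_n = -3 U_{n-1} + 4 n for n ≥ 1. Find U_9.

U_1 = -3·3 + 4 = -5
U_2 = -3·(-5) + 8 = 23
U_3 = -3·23 + 12 = -57
U_4 = -3·(-57) + 16 = 187
U_5 = -3·187 + 20 = -541
U_6 = -3·(-541) + 24 = 1647
U_7 = -3·1647 + 28 = -4913
U_8 = -3·(-4913) + 32 = 14771
U_9 = -3·14771 + 36 = -44277

-44277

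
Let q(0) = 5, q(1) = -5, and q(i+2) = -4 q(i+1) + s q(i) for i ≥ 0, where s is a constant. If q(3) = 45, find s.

q(2) = 20 + 5s
q(3) = -80 - 25s
So -80 - 25s = 45, giving s = -5.

-5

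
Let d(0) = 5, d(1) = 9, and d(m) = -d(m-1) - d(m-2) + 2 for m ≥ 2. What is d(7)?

9

d(2) = -9 - 5 + 2 = -12
d(3) = -(-12) - 9 + 2 = 5
d(4) = -5 - (-12) + 2 = 9
d(5) = -9 - 5 + 2 = -12
d(6) = -(-12) - 9 + 2 = 5
d(7) = -5 - (-12) + 2 = 9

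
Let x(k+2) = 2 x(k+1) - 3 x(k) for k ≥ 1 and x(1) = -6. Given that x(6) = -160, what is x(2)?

Let x(2) = v.
x(3) = 18 + 2v
x(4) = 36 + v
x(5) = 18 - 4v
x(6) = -72 - 11v
So -72 - 11v = -160, giving v = 8.

8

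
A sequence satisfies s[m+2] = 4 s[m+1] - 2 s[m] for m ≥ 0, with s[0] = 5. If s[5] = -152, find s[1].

2

Let s[1] = v.
s[2] = -10 + 4v
s[3] = -40 + 14v
s[4] = -140 + 48v
s[5] = -480 + 164v
So -480 + 164v = -152, giving v = 2.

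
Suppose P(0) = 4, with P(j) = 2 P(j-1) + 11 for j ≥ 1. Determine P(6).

949

P(1) = 2·4 + 11 = 19
P(2) = 2·19 + 11 = 49
P(3) = 2·49 + 11 = 109
P(4) = 2·109 + 11 = 229
P(5) = 2·229 + 11 = 469
P(6) = 2·469 + 11 = 949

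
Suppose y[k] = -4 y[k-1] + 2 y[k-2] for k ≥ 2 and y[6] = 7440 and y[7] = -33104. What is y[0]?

6

Rearranging, y[k-2] = (y[k] + 4 y[k-1]) / 2.
y[5] = (-33104 + 4(7440)) / 2 = -3344/2 = -1672
y[4] = (7440 + 4(-1672)) / 2 = 752/2 = 376
y[3] = (-1672 + 4(376)) / 2 = -168/2 = -84
y[2] = (376 + 4(-84)) / 2 = 40/2 = 20
y[1] = (-84 + 4(20)) / 2 = -4/2 = -2
y[0] = (20 + 4(-2)) / 2 = 12/2 = 6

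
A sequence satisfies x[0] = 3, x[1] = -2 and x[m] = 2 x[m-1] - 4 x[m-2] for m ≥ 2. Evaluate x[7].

x[2] = 2(-2) - 4(3) = -16
x[3] = 2(-16) - 4(-2) = -24
x[4] = 2(-24) - 4(-16) = 16
x[5] = 2(16) - 4(-24) = 128
x[6] = 2(128) - 4(16) = 192
x[7] = 2(192) - 4(128) = -128

-128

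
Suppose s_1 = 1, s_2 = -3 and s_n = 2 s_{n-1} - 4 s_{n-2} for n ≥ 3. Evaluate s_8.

s_3 = 2*(-3) - 4*1 = -10
s_4 = 2*(-10) - 4*(-3) = -8
s_5 = 2*(-8) - 4*(-10) = 24
s_6 = 2*24 - 4*(-8) = 80
s_7 = 2*80 - 4*24 = 64
s_8 = 2*64 - 4*80 = -192

-192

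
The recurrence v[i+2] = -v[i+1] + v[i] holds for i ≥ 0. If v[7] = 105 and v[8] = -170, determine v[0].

-5

Rearranging, v[i-2] = v[i] + v[i-1].
v[6] = -170 + 105 = -65
v[5] = 105 + (-65) = 40
v[4] = -65 + 40 = -25
v[3] = 40 + (-25) = 15
v[2] = -25 + 15 = -10
v[1] = 15 + (-10) = 5
v[0] = -10 + 5 = -5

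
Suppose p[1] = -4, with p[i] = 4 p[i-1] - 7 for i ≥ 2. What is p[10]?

p[2] = 4(-4) - 7 = -23
p[3] = 4(-23) - 7 = -99
p[4] = 4(-99) - 7 = -403
p[5] = 4(-403) - 7 = -1619
p[6] = 4(-1619) - 7 = -6483
p[7] = 4(-6483) - 7 = -25939
p[8] = 4(-25939) - 7 = -103763
p[9] = 4(-103763) - 7 = -415059
p[10] = 4(-415059) - 7 = -1660243

-1660243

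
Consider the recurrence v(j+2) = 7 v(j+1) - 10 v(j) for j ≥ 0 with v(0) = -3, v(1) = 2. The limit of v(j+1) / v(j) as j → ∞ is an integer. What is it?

5

The characteristic equation is r^2 - 7r + 10 = 0, which factors as (r - 5)(r - 2) = 0.
So the roots are 5 and 2. Since |5| > |2| and the coefficient of 5^j is non-zero, the ratio tends to 5.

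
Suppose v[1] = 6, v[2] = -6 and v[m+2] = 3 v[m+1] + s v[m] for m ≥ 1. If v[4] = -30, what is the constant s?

v[3] = -18 + 6s
v[4] = -54 + 12s
So -54 + 12s = -30, giving s = 2.

2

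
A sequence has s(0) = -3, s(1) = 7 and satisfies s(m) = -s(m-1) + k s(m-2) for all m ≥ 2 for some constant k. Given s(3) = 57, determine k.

s(2) = -7 - 3k
s(3) = 7 + 10k
So 7 + 10k = 57, giving k = 5.

5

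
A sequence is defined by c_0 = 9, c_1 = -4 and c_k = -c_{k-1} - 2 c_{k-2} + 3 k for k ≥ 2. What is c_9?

c_2 = -(-4) - 2(9) + 6 = -8
c_3 = -(-8) - 2(-4) + 9 = 25
c_4 = -25 - 2(-8) + 12 = 3
c_5 = -3 - 2(25) + 15 = -38
c_6 = -(-38) - 2(3) + 18 = 50
c_7 = -50 - 2(-38) + 21 = 47
c_8 = -47 - 2(50) + 24 = -123
c_9 = -(-123) - 2(47) + 27 = 56

56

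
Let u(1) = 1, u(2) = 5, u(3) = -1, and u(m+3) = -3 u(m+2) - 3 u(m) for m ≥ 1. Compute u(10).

5157

u(4) = -3*(-1) - 3*1 = 0
u(5) = -3*0 - 3*5 = -15
u(6) = -3*(-15) - 3*(-1) = 48
u(7) = -3*48 - 3*0 = -144
u(8) = -3*(-144) - 3*(-15) = 477
u(9) = -3*477 - 3*48 = -1575
u(10) = -3*(-1575) - 3*(-144) = 5157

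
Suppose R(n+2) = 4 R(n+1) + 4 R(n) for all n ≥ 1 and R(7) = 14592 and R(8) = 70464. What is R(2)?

Rearranging, R(n-2) = (R(n) - 4 R(n-1)) / 4.
R(6) = (70464 - 4*14592) / 4 = 12096/4 = 3024
R(5) = (14592 - 4*3024) / 4 = 2496/4 = 624
R(4) = (3024 - 4*624) / 4 = 528/4 = 132
R(3) = (624 - 4*132) / 4 = 96/4 = 24
R(2) = (132 - 4*24) / 4 = 36/4 = 9

9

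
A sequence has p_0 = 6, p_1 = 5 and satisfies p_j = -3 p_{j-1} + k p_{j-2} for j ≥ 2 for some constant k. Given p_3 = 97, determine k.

p_2 = -15 + 6k
p_3 = 45 - 13k
So 45 - 13k = 97, giving k = -4.

-4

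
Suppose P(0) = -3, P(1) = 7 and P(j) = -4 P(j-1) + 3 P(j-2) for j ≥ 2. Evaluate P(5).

P(2) = -4*7 + 3*(-3) = -37
P(3) = -4*(-37) + 3*7 = 169
P(4) = -4*169 + 3*(-37) = -787
P(5) = -4*(-787) + 3*169 = 3655

3655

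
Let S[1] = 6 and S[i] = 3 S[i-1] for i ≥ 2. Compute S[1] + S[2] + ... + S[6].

S[2] = 3·6 = 18
S[3] = 3·18 = 54
S[4] = 3·54 = 162
S[5] = 3·162 = 486
S[6] = 3·486 = 1458
Sum = 6 + 18 + 54 + 162 + 486 + 1458 = 2184

2184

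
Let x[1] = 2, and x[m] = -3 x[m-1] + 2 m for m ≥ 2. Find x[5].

x[2] = -3·2 + 4 = -2
x[3] = -3·(-2) + 6 = 12
x[4] = -3·12 + 8 = -28
x[5] = -3·(-28) + 10 = 94

94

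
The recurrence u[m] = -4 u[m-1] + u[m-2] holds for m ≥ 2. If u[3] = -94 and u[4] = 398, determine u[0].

-2

Rearranging, u[m-2] = u[m] + 4 u[m-1].
u[2] = 398 + 4*(-94) = 22
u[1] = -94 + 4*22 = -6
u[0] = 22 + 4*(-6) = -2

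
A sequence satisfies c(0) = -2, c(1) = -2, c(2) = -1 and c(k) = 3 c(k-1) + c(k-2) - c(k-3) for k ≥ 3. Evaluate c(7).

-267

c(3) = 3(-1) + (-2) - (-2) = -3
c(4) = 3(-3) + (-1) - (-2) = -8
c(5) = 3(-8) + (-3) - (-1) = -26
c(6) = 3(-26) + (-8) - (-3) = -83
c(7) = 3(-83) + (-26) - (-8) = -267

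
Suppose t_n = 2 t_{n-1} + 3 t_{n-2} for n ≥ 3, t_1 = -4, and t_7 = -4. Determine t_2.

4

Let t_2 = y.
t_3 = -12 + 2y
t_4 = -24 + 7y
t_5 = -84 + 20y
t_6 = -240 + 61y
t_7 = -732 + 182y
So -732 + 182y = -4, giving y = 4.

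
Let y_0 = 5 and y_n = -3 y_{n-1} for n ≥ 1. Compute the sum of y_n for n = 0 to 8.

y_1 = -3*5 = -15
y_2 = -3*(-15) = 45
y_3 = -3*45 = -135
y_4 = -3*(-135) = 405
y_5 = -3*405 = -1215
y_6 = -3*(-1215) = 3645
y_7 = -3*3645 = -10935
y_8 = -3*(-10935) = 32805
Sum = 5 + (-15) + 45 + (-135) + 405 + (-1215) + 3645 + (-10935) + 32805 = 24605

24605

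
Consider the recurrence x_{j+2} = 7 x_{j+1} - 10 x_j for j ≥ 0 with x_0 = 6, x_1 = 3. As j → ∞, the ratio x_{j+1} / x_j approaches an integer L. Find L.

5

The characteristic equation is r^2 - 7r + 10 = 0, which factors as (r - 5)(r - 2) = 0.
So the roots are 5 and 2. Since |5| > |2| and the coefficient of 5^j is non-zero, the ratio tends to 5.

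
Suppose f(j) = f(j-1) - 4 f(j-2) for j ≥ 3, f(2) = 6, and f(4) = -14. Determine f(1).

-1

Let f(1) = v.
f(3) = 6 - 4v
f(4) = -18 - 4v
So -18 - 4v = -14, giving v = -1.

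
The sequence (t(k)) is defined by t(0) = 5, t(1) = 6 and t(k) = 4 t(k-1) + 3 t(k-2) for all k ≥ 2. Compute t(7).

t(2) = 4(6) + 3(5) = 39
t(3) = 4(39) + 3(6) = 174
t(4) = 4(174) + 3(39) = 813
t(5) = 4(813) + 3(174) = 3774
t(6) = 4(3774) + 3(813) = 17535
t(7) = 4(17535) + 3(3774) = 81462

81462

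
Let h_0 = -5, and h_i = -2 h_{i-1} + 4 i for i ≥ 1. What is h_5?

196

h_1 = -2(-5) + 4 = 14
h_2 = -2(14) + 8 = -20
h_3 = -2(-20) + 12 = 52
h_4 = -2(52) + 16 = -88
h_5 = -2(-88) + 20 = 196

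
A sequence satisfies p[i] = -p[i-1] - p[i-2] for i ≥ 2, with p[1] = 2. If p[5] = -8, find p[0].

Let p[0] = y.
p[2] = -2 - y
p[3] = y
p[4] = 2
p[5] = -2 - y
So -2 - y = -8, giving y = 6.

6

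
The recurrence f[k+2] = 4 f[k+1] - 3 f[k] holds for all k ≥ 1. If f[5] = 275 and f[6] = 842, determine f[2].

Rearranging, f[k-2] = (f[k] - 4 f[k-1]) / -3.
f[4] = (842 - 4(275)) / -3 = -258/-3 = 86
f[3] = (275 - 4(86)) / -3 = -69/-3 = 23
f[2] = (86 - 4(23)) / -3 = -6/-3 = 2

2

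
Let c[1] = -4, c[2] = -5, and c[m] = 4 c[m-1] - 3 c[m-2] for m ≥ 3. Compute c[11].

c[3] = 4*(-5) - 3*(-4) = -8
c[4] = 4*(-8) - 3*(-5) = -17
c[5] = 4*(-17) - 3*(-8) = -44
c[6] = 4*(-44) - 3*(-17) = -125
c[7] = 4*(-125) - 3*(-44) = -368
c[8] = 4*(-368) - 3*(-125) = -1097
c[9] = 4*(-1097) - 3*(-368) = -3284
c[10] = 4*(-3284) - 3*(-1097) = -9845
c[11] = 4*(-9845) - 3*(-3284) = -29528

-29528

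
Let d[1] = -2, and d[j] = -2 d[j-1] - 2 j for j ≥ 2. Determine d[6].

24

d[2] = -2·(-2) - 4 = 0
d[3] = -2·0 - 6 = -6
d[4] = -2·(-6) - 8 = 4
d[5] = -2·4 - 10 = -18
d[6] = -2·(-18) - 12 = 24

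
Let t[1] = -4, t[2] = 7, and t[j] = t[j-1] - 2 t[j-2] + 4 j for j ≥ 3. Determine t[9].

t[3] = 7 - 2(-4) + 12 = 27
t[4] = 27 - 2(7) + 16 = 29
t[5] = 29 - 2(27) + 20 = -5
t[6] = (-5) - 2(29) + 24 = -39
t[7] = (-39) - 2(-5) + 28 = -1
t[8] = (-1) - 2(-39) + 32 = 109
t[9] = 109 - 2(-1) + 36 = 147

147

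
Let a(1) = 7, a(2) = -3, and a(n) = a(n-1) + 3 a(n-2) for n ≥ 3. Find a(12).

16290

a(3) = (-3) + 3*7 = 18
a(4) = 18 + 3*(-3) = 9
a(5) = 9 + 3*18 = 63
a(6) = 63 + 3*9 = 90
a(7) = 90 + 3*63 = 279
a(8) = 279 + 3*90 = 549
a(9) = 549 + 3*279 = 1386
a(10) = 1386 + 3*549 = 3033
a(11) = 3033 + 3*1386 = 7191
a(12) = 7191 + 3*3033 = 16290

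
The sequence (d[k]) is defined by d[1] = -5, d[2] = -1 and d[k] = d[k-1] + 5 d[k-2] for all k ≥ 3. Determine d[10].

d[3] = (-1) + 5*(-5) = -26
d[4] = (-26) + 5*(-1) = -31
d[5] = (-31) + 5*(-26) = -161
d[6] = (-161) + 5*(-31) = -316
d[7] = (-316) + 5*(-161) = -1121
d[8] = (-1121) + 5*(-316) = -2701
d[9] = (-2701) + 5*(-1121) = -8306
d[10] = (-8306) + 5*(-2701) = -21811

-21811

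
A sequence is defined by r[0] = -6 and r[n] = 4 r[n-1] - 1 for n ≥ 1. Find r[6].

r[1] = 4*(-6) - 1 = -25
r[2] = 4*(-25) - 1 = -101
r[3] = 4*(-101) - 1 = -405
r[4] = 4*(-405) - 1 = -1621
r[5] = 4*(-1621) - 1 = -6485
r[6] = 4*(-6485) - 1 = -25941

-25941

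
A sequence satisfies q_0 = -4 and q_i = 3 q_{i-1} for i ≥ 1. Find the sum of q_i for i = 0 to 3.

q_1 = 3(-4) = -12
q_2 = 3(-12) = -36
q_3 = 3(-36) = -108
Sum = (-4) + (-12) + (-36) + (-108) = -160

-160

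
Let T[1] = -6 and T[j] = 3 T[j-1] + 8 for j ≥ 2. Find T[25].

-564859072966

The fixed point is 8/(1 - 3) = -4, so T[j] + 4 = 3(T[j-1] + 4).
Hence T[j] = -2·3^{j-1} - 4.
T[25] = -2·3^{24} - 4 = -2·282429536481 - 4 = -564859072966.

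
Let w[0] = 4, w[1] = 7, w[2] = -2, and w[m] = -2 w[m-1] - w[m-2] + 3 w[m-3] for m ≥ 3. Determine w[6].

w[3] = -2·(-2) - 7 + 3·4 = 9
w[4] = -2·9 - (-2) + 3·7 = 5
w[5] = -2·5 - 9 + 3·(-2) = -25
w[6] = -2·(-25) - 5 + 3·9 = 72

72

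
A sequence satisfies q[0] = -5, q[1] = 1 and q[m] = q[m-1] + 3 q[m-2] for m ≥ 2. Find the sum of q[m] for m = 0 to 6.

-413

q[2] = 1 + 3·(-5) = -14
q[3] = (-14) + 3·1 = -11
q[4] = (-11) + 3·(-14) = -53
q[5] = (-53) + 3·(-11) = -86
q[6] = (-86) + 3·(-53) = -245
Sum = (-5) + 1 + (-14) + (-11) + (-53) + (-86) + (-245) = -413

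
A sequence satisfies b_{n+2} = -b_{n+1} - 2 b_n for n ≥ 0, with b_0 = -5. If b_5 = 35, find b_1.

-5

Let b_1 = v.
b_2 = 10 - v
b_3 = -10 - v
b_4 = -10 + 3v
b_5 = 30 - v
So 30 - v = 35, giving v = -5.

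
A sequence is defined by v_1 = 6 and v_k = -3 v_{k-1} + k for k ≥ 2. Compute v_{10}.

-109484

v_2 = -3*6 + 2 = -16
v_3 = -3*(-16) + 3 = 51
v_4 = -3*51 + 4 = -149
v_5 = -3*(-149) + 5 = 452
v_6 = -3*452 + 6 = -1350
v_7 = -3*(-1350) + 7 = 4057
v_8 = -3*4057 + 8 = -12163
v_9 = -3*(-12163) + 9 = 36498
v_{10} = -3*36498 + 10 = -109484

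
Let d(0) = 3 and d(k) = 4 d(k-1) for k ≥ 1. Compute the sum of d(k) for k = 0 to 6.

d(1) = 4*3 = 12
d(2) = 4*12 = 48
d(3) = 4*48 = 192
d(4) = 4*192 = 768
d(5) = 4*768 = 3072
d(6) = 4*3072 = 12288
Sum = 3 + 12 + 48 + 192 + 768 + 3072 + 12288 = 16383

16383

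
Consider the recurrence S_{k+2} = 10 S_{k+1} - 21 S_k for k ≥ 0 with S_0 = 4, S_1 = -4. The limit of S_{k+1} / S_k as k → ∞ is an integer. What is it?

7

The characteristic equation is r^2 - 10r + 21 = 0, which factors as (r - 7)(r - 3) = 0.
So the roots are 7 and 3. Since |7| > |3| and the coefficient of 7^k is non-zero, the ratio tends to 7.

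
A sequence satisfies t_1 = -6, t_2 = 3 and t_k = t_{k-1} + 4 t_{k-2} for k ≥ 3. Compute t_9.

-3021

t_3 = 3 + 4(-6) = -21
t_4 = (-21) + 4(3) = -9
t_5 = (-9) + 4(-21) = -93
t_6 = (-93) + 4(-9) = -129
t_7 = (-129) + 4(-93) = -501
t_8 = (-501) + 4(-129) = -1017
t_9 = (-1017) + 4(-501) = -3021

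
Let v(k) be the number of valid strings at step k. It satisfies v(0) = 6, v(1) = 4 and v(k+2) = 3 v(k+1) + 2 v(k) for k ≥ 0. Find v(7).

12992

v(2) = 3*4 + 2*6 = 24
v(3) = 3*24 + 2*4 = 80
v(4) = 3*80 + 2*24 = 288
v(5) = 3*288 + 2*80 = 1024
v(6) = 3*1024 + 2*288 = 3648
v(7) = 3*3648 + 2*1024 = 12992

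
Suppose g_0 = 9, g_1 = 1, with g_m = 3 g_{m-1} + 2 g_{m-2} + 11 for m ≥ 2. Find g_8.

g_2 = 3·1 + 2·9 + 11 = 32
g_3 = 3·32 + 2·1 + 11 = 109
g_4 = 3·109 + 2·32 + 11 = 402
g_5 = 3·402 + 2·109 + 11 = 1435
g_6 = 3·1435 + 2·402 + 11 = 5120
g_7 = 3·5120 + 2·1435 + 11 = 18241
g_8 = 3·18241 + 2·5120 + 11 = 64974

64974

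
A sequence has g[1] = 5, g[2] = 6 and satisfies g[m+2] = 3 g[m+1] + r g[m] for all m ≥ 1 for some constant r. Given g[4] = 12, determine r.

-2

g[3] = 18 + 5r
g[4] = 54 + 21r
So 54 + 21r = 12, giving r = -2.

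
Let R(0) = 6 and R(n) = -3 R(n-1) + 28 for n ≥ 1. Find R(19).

1162261474

The fixed point is 28/(1 + 3) = 7, so R(n) - 7 = -3(R(n-1) - 7).
Hence R(n) = -1·(-3)^n + 7.
R(19) = -1·(-3)^{19} + 7 = -1·-1162261467 + 7 = 1162261474.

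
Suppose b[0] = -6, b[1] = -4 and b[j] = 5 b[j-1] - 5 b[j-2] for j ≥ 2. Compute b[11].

b[2] = 5*(-4) - 5*(-6) = 10
b[3] = 5*10 - 5*(-4) = 70
b[4] = 5*70 - 5*10 = 300
b[5] = 5*300 - 5*70 = 1150
b[6] = 5*1150 - 5*300 = 4250
b[7] = 5*4250 - 5*1150 = 15500
b[8] = 5*15500 - 5*4250 = 56250
b[9] = 5*56250 - 5*15500 = 203750
b[10] = 5*203750 - 5*56250 = 737500
b[11] = 5*737500 - 5*203750 = 2668750

2668750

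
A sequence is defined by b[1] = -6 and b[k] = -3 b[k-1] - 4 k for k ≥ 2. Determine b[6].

b[2] = -3*(-6) - 8 = 10
b[3] = -3*10 - 12 = -42
b[4] = -3*(-42) - 16 = 110
b[5] = -3*110 - 20 = -350
b[6] = -3*(-350) - 24 = 1026

1026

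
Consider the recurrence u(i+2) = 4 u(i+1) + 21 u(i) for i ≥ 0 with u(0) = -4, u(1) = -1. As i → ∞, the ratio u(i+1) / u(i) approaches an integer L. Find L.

7

The characteristic equation is r^2 - 4r - 21 = 0, which factors as (r - 7)(r + 3) = 0.
So the roots are 7 and -3. Since |7| > |-3| and the coefficient of 7^i is non-zero, the ratio tends to 7.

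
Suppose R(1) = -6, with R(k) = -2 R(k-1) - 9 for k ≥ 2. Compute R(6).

93

R(2) = -2·(-6) - 9 = 3
R(3) = -2·3 - 9 = -15
R(4) = -2·(-15) - 9 = 21
R(5) = -2·21 - 9 = -51
R(6) = -2·(-51) - 9 = 93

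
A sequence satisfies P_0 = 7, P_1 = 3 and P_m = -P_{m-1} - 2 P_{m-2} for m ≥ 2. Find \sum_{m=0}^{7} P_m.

P_2 = -3 - 2*7 = -17
P_3 = -(-17) - 2*3 = 11
P_4 = -11 - 2*(-17) = 23
P_5 = -23 - 2*11 = -45
P_6 = -(-45) - 2*23 = -1
P_7 = -(-1) - 2*(-45) = 91
Sum = 7 + 3 + (-17) + 11 + 23 + (-45) + (-1) + 91 = 72

72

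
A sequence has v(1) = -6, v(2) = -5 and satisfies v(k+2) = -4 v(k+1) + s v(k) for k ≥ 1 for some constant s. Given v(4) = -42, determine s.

2

v(3) = 20 - 6s
v(4) = -80 + 19s
So -80 + 19s = -42, giving s = 2.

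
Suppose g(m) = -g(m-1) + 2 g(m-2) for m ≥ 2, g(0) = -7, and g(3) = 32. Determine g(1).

Let g(1) = x.
g(2) = -14 - x
g(3) = 14 + 3x
So 14 + 3x = 32, giving x = 6.

6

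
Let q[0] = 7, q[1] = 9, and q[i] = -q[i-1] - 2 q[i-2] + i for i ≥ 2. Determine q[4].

q[2] = -9 - 2·7 + 2 = -21
q[3] = -(-21) - 2·9 + 3 = 6
q[4] = -6 - 2·(-21) + 4 = 40

40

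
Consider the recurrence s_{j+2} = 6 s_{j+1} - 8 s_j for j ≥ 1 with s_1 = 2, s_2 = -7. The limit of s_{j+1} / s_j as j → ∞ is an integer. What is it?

The characteristic equation is r^2 - 6r + 8 = 0, which factors as (r - 4)(r - 2) = 0.
So the roots are 4 and 2. Since |4| > |2| and the coefficient of 4^j is non-zero, the ratio tends to 4.

4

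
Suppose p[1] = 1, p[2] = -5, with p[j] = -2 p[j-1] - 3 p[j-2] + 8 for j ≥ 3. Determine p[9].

p[3] = -2*(-5) - 3*1 + 8 = 15
p[4] = -2*15 - 3*(-5) + 8 = -7
p[5] = -2*(-7) - 3*15 + 8 = -23
p[6] = -2*(-23) - 3*(-7) + 8 = 75
p[7] = -2*75 - 3*(-23) + 8 = -73
p[8] = -2*(-73) - 3*75 + 8 = -71
p[9] = -2*(-71) - 3*(-73) + 8 = 369

369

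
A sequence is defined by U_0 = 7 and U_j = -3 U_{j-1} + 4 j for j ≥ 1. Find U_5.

U_1 = -3·7 + 4 = -17
U_2 = -3·(-17) + 8 = 59
U_3 = -3·59 + 12 = -165
U_4 = -3·(-165) + 16 = 511
U_5 = -3·511 + 20 = -1513

-1513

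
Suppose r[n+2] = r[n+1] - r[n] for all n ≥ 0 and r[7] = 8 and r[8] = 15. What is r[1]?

Rearranging, r[n-2] = -(r[n] - r[n-1]).
r[6] = -(15 - 8) = -7
r[5] = -(8 - (-7)) = -15
r[4] = -(-7 - (-15)) = -8
r[3] = -(-15 - (-8)) = 7
r[2] = -(-8 - 7) = 15
r[1] = -(7 - 15) = 8

8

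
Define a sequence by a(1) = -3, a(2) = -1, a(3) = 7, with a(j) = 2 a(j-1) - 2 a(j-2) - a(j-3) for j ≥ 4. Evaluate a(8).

-153

a(4) = 2(7) - 2(-1) - (-3) = 19
a(5) = 2(19) - 2(7) - (-1) = 25
a(6) = 2(25) - 2(19) - 7 = 5
a(7) = 2(5) - 2(25) - 19 = -59
a(8) = 2(-59) - 2(5) - 25 = -153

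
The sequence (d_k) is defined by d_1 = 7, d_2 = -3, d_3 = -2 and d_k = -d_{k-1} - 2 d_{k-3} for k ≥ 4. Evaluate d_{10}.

d_4 = -(-2) - 2*7 = -12
d_5 = -(-12) - 2*(-3) = 18
d_6 = -18 - 2*(-2) = -14
d_7 = -(-14) - 2*(-12) = 38
d_8 = -38 - 2*18 = -74
d_9 = -(-74) - 2*(-14) = 102
d_{10} = -102 - 2*38 = -178

-178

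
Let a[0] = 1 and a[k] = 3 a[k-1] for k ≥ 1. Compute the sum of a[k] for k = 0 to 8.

9841

a[1] = 3·1 = 3
a[2] = 3·3 = 9
a[3] = 3·9 = 27
a[4] = 3·27 = 81
a[5] = 3·81 = 243
a[6] = 3·243 = 729
a[7] = 3·729 = 2187
a[8] = 3·2187 = 6561
Sum = 1 + 3 + 9 + 27 + 81 + 243 + 729 + 2187 + 6561 = 9841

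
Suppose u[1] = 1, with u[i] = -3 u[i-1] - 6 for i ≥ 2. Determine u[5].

201

u[2] = -3·1 - 6 = -9
u[3] = -3·(-9) - 6 = 21
u[4] = -3·21 - 6 = -69
u[5] = -3·(-69) - 6 = 201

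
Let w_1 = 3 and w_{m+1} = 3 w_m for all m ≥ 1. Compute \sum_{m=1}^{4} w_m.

120

w_2 = 3*3 = 9
w_3 = 3*9 = 27
w_4 = 3*27 = 81
Sum = 3 + 9 + 27 + 81 = 120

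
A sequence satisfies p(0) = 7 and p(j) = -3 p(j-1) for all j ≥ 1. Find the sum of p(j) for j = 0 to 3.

p(1) = -3·7 = -21
p(2) = -3·(-21) = 63
p(3) = -3·63 = -189
Sum = 7 + (-21) + 63 + (-189) = -140

-140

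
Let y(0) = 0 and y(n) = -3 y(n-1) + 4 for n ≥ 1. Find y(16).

-43046720

The fixed point is 4/(1 + 3) = 1, so y(n) - 1 = -3(y(n-1) - 1).
Hence y(n) = -1·(-3)^n + 1.
y(16) = -1·(-3)^{16} + 1 = -1·43046721 + 1 = -43046720.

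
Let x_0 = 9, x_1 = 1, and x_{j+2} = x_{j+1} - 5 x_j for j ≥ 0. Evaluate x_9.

12271

x_2 = 1 - 5·9 = -44
x_3 = (-44) - 5·1 = -49
x_4 = (-49) - 5·(-44) = 171
x_5 = 171 - 5·(-49) = 416
x_6 = 416 - 5·171 = -439
x_7 = (-439) - 5·416 = -2519
x_8 = (-2519) - 5·(-439) = -324
x_9 = (-324) - 5·(-2519) = 12271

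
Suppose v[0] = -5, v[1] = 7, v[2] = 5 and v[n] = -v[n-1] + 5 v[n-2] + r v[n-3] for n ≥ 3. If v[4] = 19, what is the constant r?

2

v[3] = 30 - 5r
v[4] = -5 + 12r
So -5 + 12r = 19, giving r = 2.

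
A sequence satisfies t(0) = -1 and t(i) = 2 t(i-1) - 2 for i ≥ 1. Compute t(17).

-393214

The fixed point is -2/(1 - 2) = 2, so t(i) - 2 = 2(t(i-1) - 2).
Hence t(i) = -3·2^i + 2.
t(17) = -3·2^{17} + 2 = -3·131072 + 2 = -393214.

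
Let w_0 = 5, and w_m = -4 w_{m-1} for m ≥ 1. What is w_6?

20480

w_1 = -4(5) = -20
w_2 = -4(-20) = 80
w_3 = -4(80) = -320
w_4 = -4(-320) = 1280
w_5 = -4(1280) = -5120
w_6 = -4(-5120) = 20480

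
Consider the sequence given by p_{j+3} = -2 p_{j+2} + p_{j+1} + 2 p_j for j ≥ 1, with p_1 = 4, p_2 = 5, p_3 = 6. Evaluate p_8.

p_4 = -2·6 + 5 + 2·4 = 1
p_5 = -2·1 + 6 + 2·5 = 14
p_6 = -2·14 + 1 + 2·6 = -15
p_7 = -2·(-15) + 14 + 2·1 = 46
p_8 = -2·46 + (-15) + 2·14 = -79

-79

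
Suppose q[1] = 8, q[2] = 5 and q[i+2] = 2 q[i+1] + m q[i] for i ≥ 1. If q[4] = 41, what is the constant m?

q[3] = 10 + 8m
q[4] = 20 + 21m
So 20 + 21m = 41, giving m = 1.

1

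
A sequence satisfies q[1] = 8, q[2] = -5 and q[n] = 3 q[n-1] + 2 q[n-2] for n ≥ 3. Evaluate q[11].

-40427

q[3] = 3·(-5) + 2·8 = 1
q[4] = 3·1 + 2·(-5) = -7
q[5] = 3·(-7) + 2·1 = -19
q[6] = 3·(-19) + 2·(-7) = -71
q[7] = 3·(-71) + 2·(-19) = -251
q[8] = 3·(-251) + 2·(-71) = -895
q[9] = 3·(-895) + 2·(-251) = -3187
q[10] = 3·(-3187) + 2·(-895) = -11351
q[11] = 3·(-11351) + 2·(-3187) = -40427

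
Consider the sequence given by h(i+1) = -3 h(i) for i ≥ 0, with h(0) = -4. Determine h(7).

h(1) = -3·(-4) = 12
h(2) = -3·12 = -36
h(3) = -3·(-36) = 108
h(4) = -3·108 = -324
h(5) = -3·(-324) = 972
h(6) = -3·972 = -2916
h(7) = -3·(-2916) = 8748

8748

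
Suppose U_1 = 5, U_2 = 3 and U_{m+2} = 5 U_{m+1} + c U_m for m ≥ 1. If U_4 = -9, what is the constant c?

-3

U_3 = 15 + 5c
U_4 = 75 + 28c
So 75 + 28c = -9, giving c = -3.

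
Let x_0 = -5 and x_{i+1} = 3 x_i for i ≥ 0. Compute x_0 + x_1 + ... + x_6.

x_1 = 3(-5) = -15
x_2 = 3(-15) = -45
x_3 = 3(-45) = -135
x_4 = 3(-135) = -405
x_5 = 3(-405) = -1215
x_6 = 3(-1215) = -3645
Sum = (-5) + (-15) + (-45) + (-135) + (-405) + (-1215) + (-3645) = -5465

-5465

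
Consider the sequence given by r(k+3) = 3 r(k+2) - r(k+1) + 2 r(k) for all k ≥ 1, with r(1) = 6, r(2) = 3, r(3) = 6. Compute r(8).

r(4) = 3·6 - 3 + 2·6 = 27
r(5) = 3·27 - 6 + 2·3 = 81
r(6) = 3·81 - 27 + 2·6 = 228
r(7) = 3·228 - 81 + 2·27 = 657
r(8) = 3·657 - 228 + 2·81 = 1905

1905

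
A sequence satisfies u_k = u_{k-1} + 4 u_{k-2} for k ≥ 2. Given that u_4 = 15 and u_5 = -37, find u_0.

3

Rearranging, u_{k-2} = (u_k - u_{k-1}) / 4.
u_3 = (-37 - 15) / 4 = -52/4 = -13
u_2 = (15 - (-13)) / 4 = 28/4 = 7
u_1 = (-13 - 7) / 4 = -20/4 = -5
u_0 = (7 - (-5)) / 4 = 12/4 = 3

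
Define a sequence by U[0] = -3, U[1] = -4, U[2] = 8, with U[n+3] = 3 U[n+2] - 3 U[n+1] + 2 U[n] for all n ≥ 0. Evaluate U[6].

186

U[3] = 3*8 - 3*(-4) + 2*(-3) = 30
U[4] = 3*30 - 3*8 + 2*(-4) = 58
U[5] = 3*58 - 3*30 + 2*8 = 100
U[6] = 3*100 - 3*58 + 2*30 = 186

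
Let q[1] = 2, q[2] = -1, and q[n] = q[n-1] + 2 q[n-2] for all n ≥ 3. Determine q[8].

41

q[3] = (-1) + 2(2) = 3
q[4] = 3 + 2(-1) = 1
q[5] = 1 + 2(3) = 7
q[6] = 7 + 2(1) = 9
q[7] = 9 + 2(7) = 23
q[8] = 23 + 2(9) = 41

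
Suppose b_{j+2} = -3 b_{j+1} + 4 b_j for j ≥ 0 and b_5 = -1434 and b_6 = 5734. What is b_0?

1

Rearranging, b_{j-2} = (b_j + 3 b_{j-1}) / 4.
b_4 = (5734 + 3(-1434)) / 4 = 1432/4 = 358
b_3 = (-1434 + 3(358)) / 4 = -360/4 = -90
b_2 = (358 + 3(-90)) / 4 = 88/4 = 22
b_1 = (-90 + 3(22)) / 4 = -24/4 = -6
b_0 = (22 + 3(-6)) / 4 = 4/4 = 1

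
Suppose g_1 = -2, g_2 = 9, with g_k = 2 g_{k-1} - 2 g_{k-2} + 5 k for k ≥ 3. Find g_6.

g_3 = 2·9 - 2·(-2) + 15 = 37
g_4 = 2·37 - 2·9 + 20 = 76
g_5 = 2·76 - 2·37 + 25 = 103
g_6 = 2·103 - 2·76 + 30 = 84

84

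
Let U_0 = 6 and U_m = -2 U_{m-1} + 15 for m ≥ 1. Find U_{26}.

67108869

The fixed point is 15/(1 + 2) = 5, so U_m - 5 = -2(U_{m-1} - 5).
Hence U_m = 1·(-2)^m + 5.
U_{26} = 1·(-2)^{26} + 5 = 1·67108864 + 5 = 67108869.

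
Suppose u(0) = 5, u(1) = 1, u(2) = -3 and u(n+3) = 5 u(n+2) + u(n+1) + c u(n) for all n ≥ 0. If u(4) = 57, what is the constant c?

u(3) = -14 + 5c
u(4) = -73 + 26c
So -73 + 26c = 57, giving c = 5.

5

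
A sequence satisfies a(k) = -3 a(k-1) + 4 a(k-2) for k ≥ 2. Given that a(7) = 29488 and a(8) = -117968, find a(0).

-5

Rearranging, a(k-2) = (a(k) + 3 a(k-1)) / 4.
a(6) = (-117968 + 3*29488) / 4 = -29504/4 = -7376
a(5) = (29488 + 3*(-7376)) / 4 = 7360/4 = 1840
a(4) = (-7376 + 3*1840) / 4 = -1856/4 = -464
a(3) = (1840 + 3*(-464)) / 4 = 448/4 = 112
a(2) = (-464 + 3*112) / 4 = -128/4 = -32
a(1) = (112 + 3*(-32)) / 4 = 16/4 = 4
a(0) = (-32 + 3*4) / 4 = -20/4 = -5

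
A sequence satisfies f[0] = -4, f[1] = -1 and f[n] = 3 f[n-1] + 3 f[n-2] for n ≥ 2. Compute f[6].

f[2] = 3*(-1) + 3*(-4) = -15
f[3] = 3*(-15) + 3*(-1) = -48
f[4] = 3*(-48) + 3*(-15) = -189
f[5] = 3*(-189) + 3*(-48) = -711
f[6] = 3*(-711) + 3*(-189) = -2700

-2700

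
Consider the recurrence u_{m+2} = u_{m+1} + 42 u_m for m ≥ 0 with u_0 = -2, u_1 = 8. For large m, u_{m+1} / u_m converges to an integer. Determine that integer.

The characteristic equation is r^2 - r - 42 = 0, which factors as (r - 7)(r + 6) = 0.
So the roots are 7 and -6. Since |7| > |-6| and the coefficient of 7^m is non-zero, the ratio tends to 7.

7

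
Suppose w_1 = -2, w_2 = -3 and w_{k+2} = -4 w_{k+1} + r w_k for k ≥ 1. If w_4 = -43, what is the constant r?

1

w_3 = 12 - 2r
w_4 = -48 + 5r
So -48 + 5r = -43, giving r = 1.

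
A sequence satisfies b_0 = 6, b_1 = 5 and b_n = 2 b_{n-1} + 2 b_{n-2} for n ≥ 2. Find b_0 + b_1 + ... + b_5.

651

b_2 = 2(5) + 2(6) = 22
b_3 = 2(22) + 2(5) = 54
b_4 = 2(54) + 2(22) = 152
b_5 = 2(152) + 2(54) = 412
Sum = 6 + 5 + 22 + 54 + 152 + 412 = 651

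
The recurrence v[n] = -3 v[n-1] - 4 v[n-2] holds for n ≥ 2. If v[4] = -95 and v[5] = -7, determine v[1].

Rearranging, v[n-2] = (v[n] + 3 v[n-1]) / -4.
v[3] = (-7 + 3(-95)) / -4 = -292/-4 = 73
v[2] = (-95 + 3(73)) / -4 = 124/-4 = -31
v[1] = (73 + 3(-31)) / -4 = -20/-4 = 5

5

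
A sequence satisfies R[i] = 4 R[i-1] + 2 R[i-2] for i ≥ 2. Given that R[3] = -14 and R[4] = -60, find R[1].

-3

Rearranging, R[i-2] = (R[i] - 4 R[i-1]) / 2.
R[2] = (-60 - 4*(-14)) / 2 = -4/2 = -2
R[1] = (-14 - 4*(-2)) / 2 = -6/2 = -3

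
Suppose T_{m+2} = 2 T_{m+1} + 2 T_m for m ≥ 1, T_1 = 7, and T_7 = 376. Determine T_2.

Let T_2 = x.
T_3 = 14 + 2x
T_4 = 28 + 6x
T_5 = 84 + 16x
T_6 = 224 + 44x
T_7 = 616 + 120x
So 616 + 120x = 376, giving x = -2.

-2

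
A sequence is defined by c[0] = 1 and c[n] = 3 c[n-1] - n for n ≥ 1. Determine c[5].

64

c[1] = 3*1 - 1 = 2
c[2] = 3*2 - 2 = 4
c[3] = 3*4 - 3 = 9
c[4] = 3*9 - 4 = 23
c[5] = 3*23 - 5 = 64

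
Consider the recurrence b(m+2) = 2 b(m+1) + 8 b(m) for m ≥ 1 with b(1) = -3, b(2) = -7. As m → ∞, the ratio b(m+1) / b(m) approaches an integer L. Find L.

The characteristic equation is r^2 - 2r - 8 = 0, which factors as (r - 4)(r + 2) = 0.
So the roots are 4 and -2. Since |4| > |-2| and the coefficient of 4^m is non-zero, the ratio tends to 4.

4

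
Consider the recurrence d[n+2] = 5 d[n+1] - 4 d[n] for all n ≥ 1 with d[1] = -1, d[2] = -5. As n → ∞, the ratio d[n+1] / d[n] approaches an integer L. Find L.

The characteristic equation is r^2 - 5r + 4 = 0, which factors as (r - 4)(r - 1) = 0.
So the roots are 4 and 1. Since |4| > |1| and the coefficient of 4^n is non-zero, the ratio tends to 4.

4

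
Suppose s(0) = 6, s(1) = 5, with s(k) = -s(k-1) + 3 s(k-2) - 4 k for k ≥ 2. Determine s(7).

-115

s(2) = -5 + 3(6) - 8 = 5
s(3) = -5 + 3(5) - 12 = -2
s(4) = -(-2) + 3(5) - 16 = 1
s(5) = -1 + 3(-2) - 20 = -27
s(6) = -(-27) + 3(1) - 24 = 6
s(7) = -6 + 3(-27) - 28 = -115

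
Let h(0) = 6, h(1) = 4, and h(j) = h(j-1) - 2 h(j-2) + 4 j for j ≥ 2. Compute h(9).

56

h(2) = 4 - 2*6 + 8 = 0
h(3) = 0 - 2*4 + 12 = 4
h(4) = 4 - 2*0 + 16 = 20
h(5) = 20 - 2*4 + 20 = 32
h(6) = 32 - 2*20 + 24 = 16
h(7) = 16 - 2*32 + 28 = -20
h(8) = (-20) - 2*16 + 32 = -20
h(9) = (-20) - 2*(-20) + 36 = 56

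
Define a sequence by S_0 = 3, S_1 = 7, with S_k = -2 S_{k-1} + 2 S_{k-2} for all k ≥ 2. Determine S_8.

S_2 = -2(7) + 2(3) = -8
S_3 = -2(-8) + 2(7) = 30
S_4 = -2(30) + 2(-8) = -76
S_5 = -2(-76) + 2(30) = 212
S_6 = -2(212) + 2(-76) = -576
S_7 = -2(-576) + 2(212) = 1576
S_8 = -2(1576) + 2(-576) = -4304

-4304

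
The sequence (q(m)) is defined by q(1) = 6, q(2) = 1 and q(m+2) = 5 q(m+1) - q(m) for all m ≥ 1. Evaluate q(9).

q(3) = 5(1) - 6 = -1
q(4) = 5(-1) - 1 = -6
q(5) = 5(-6) - (-1) = -29
q(6) = 5(-29) - (-6) = -139
q(7) = 5(-139) - (-29) = -666
q(8) = 5(-666) - (-139) = -3191
q(9) = 5(-3191) - (-666) = -15289

-15289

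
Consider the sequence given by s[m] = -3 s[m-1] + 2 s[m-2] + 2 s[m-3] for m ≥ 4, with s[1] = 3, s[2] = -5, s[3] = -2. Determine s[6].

60

s[4] = -3*(-2) + 2*(-5) + 2*3 = 2
s[5] = -3*2 + 2*(-2) + 2*(-5) = -20
s[6] = -3*(-20) + 2*2 + 2*(-2) = 60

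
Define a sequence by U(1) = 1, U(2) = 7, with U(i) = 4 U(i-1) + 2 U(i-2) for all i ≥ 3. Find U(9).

233616

U(3) = 4*7 + 2*1 = 30
U(4) = 4*30 + 2*7 = 134
U(5) = 4*134 + 2*30 = 596
U(6) = 4*596 + 2*134 = 2652
U(7) = 4*2652 + 2*596 = 11800
U(8) = 4*11800 + 2*2652 = 52504
U(9) = 4*52504 + 2*11800 = 233616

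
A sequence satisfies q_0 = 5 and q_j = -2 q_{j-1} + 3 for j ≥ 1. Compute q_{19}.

-2097151

The fixed point is 3/(1 + 2) = 1, so q_j - 1 = -2(q_{j-1} - 1).
Hence q_j = 4·(-2)^j + 1.
q_{19} = 4·(-2)^{19} + 1 = 4·-524288 + 1 = -2097151.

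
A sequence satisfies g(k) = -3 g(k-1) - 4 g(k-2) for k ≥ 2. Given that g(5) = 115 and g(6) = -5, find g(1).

Rearranging, g(k-2) = (g(k) + 3 g(k-1)) / -4.
g(4) = (-5 + 3·115) / -4 = 340/-4 = -85
g(3) = (115 + 3·(-85)) / -4 = -140/-4 = 35
g(2) = (-85 + 3·35) / -4 = 20/-4 = -5
g(1) = (35 + 3·(-5)) / -4 = 20/-4 = -5

-5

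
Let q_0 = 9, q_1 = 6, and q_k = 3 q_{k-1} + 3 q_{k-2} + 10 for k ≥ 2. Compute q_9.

q_2 = 3(6) + 3(9) + 10 = 55
q_3 = 3(55) + 3(6) + 10 = 193
q_4 = 3(193) + 3(55) + 10 = 754
q_5 = 3(754) + 3(193) + 10 = 2851
q_6 = 3(2851) + 3(754) + 10 = 10825
q_7 = 3(10825) + 3(2851) + 10 = 41038
q_8 = 3(41038) + 3(10825) + 10 = 155599
q_9 = 3(155599) + 3(41038) + 10 = 589921

589921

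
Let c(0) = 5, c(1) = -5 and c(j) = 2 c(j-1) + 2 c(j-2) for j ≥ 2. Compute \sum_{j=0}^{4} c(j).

-30

c(2) = 2*(-5) + 2*5 = 0
c(3) = 2*0 + 2*(-5) = -10
c(4) = 2*(-10) + 2*0 = -20
Sum = 5 + (-5) + 0 + (-10) + (-20) = -30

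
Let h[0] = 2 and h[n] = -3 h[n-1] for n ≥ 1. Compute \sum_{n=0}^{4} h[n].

122

h[1] = -3·2 = -6
h[2] = -3·(-6) = 18
h[3] = -3·18 = -54
h[4] = -3·(-54) = 162
Sum = 2 + (-6) + 18 + (-54) + 162 = 122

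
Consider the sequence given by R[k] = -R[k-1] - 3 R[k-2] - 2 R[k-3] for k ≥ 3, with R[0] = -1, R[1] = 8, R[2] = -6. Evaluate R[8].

206

R[3] = -(-6) - 3·8 - 2·(-1) = -16
R[4] = -(-16) - 3·(-6) - 2·8 = 18
R[5] = -18 - 3·(-16) - 2·(-6) = 42
R[6] = -42 - 3·18 - 2·(-16) = -64
R[7] = -(-64) - 3·42 - 2·18 = -98
R[8] = -(-98) - 3·(-64) - 2·42 = 206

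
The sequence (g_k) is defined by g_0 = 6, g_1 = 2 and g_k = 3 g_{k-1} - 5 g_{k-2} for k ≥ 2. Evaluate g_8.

2424

g_2 = 3·2 - 5·6 = -24
g_3 = 3·(-24) - 5·2 = -82
g_4 = 3·(-82) - 5·(-24) = -126
g_5 = 3·(-126) - 5·(-82) = 32
g_6 = 3·32 - 5·(-126) = 726
g_7 = 3·726 - 5·32 = 2018
g_8 = 3·2018 - 5·726 = 2424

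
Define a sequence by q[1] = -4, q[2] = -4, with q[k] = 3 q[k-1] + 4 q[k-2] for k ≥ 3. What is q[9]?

-104860

q[3] = 3·(-4) + 4·(-4) = -28
q[4] = 3·(-28) + 4·(-4) = -100
q[5] = 3·(-100) + 4·(-28) = -412
q[6] = 3·(-412) + 4·(-100) = -1636
q[7] = 3·(-1636) + 4·(-412) = -6556
q[8] = 3·(-6556) + 4·(-1636) = -26212
q[9] = 3·(-26212) + 4·(-6556) = -104860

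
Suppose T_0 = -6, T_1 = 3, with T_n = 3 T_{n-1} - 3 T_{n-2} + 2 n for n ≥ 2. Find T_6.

T_2 = 3·3 - 3·(-6) + 4 = 31
T_3 = 3·31 - 3·3 + 6 = 90
T_4 = 3·90 - 3·31 + 8 = 185
T_5 = 3·185 - 3·90 + 10 = 295
T_6 = 3·295 - 3·185 + 12 = 342

342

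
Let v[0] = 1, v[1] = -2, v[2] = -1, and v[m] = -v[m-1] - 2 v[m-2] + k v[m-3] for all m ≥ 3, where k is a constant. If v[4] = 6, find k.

-3

v[3] = 5 + k
v[4] = -3 - 3k
So -3 - 3k = 6, giving k = -3.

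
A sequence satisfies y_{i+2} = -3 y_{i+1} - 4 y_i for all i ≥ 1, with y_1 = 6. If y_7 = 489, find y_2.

5

Let y_2 = v.
y_3 = -24 - 3v
y_4 = 72 + 5v
y_5 = -120 - 3v
y_6 = 72 - 11v
y_7 = 264 + 45v
So 264 + 45v = 489, giving v = 5.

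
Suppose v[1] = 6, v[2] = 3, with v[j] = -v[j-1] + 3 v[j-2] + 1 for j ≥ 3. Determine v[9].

v[3] = -3 + 3(6) + 1 = 16
v[4] = -16 + 3(3) + 1 = -6
v[5] = -(-6) + 3(16) + 1 = 55
v[6] = -55 + 3(-6) + 1 = -72
v[7] = -(-72) + 3(55) + 1 = 238
v[8] = -238 + 3(-72) + 1 = -453
v[9] = -(-453) + 3(238) + 1 = 1168

1168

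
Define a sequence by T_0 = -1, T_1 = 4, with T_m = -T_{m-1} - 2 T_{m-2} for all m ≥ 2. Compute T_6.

-22

T_2 = -4 - 2(-1) = -2
T_3 = -(-2) - 2(4) = -6
T_4 = -(-6) - 2(-2) = 10
T_5 = -10 - 2(-6) = 2
T_6 = -2 - 2(10) = -22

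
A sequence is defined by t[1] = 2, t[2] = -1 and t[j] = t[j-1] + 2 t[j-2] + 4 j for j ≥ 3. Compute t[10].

t[3] = (-1) + 2·2 + 12 = 15
t[4] = 15 + 2·(-1) + 16 = 29
t[5] = 29 + 2·15 + 20 = 79
t[6] = 79 + 2·29 + 24 = 161
t[7] = 161 + 2·79 + 28 = 347
t[8] = 347 + 2·161 + 32 = 701
t[9] = 701 + 2·347 + 36 = 1431
t[10] = 1431 + 2·701 + 40 = 2873

2873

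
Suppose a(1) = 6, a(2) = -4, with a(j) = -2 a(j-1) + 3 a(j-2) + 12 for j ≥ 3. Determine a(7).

2390

a(3) = -2*(-4) + 3*6 + 12 = 38
a(4) = -2*38 + 3*(-4) + 12 = -76
a(5) = -2*(-76) + 3*38 + 12 = 278
a(6) = -2*278 + 3*(-76) + 12 = -772
a(7) = -2*(-772) + 3*278 + 12 = 2390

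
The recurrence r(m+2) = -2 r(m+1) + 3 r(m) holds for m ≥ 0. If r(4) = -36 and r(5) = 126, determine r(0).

4

Rearranging, r(m-2) = (r(m) + 2 r(m-1)) / 3.
r(3) = (126 + 2·(-36)) / 3 = 54/3 = 18
r(2) = (-36 + 2·18) / 3 = 0/3 = 0
r(1) = (18 + 2·0) / 3 = 18/3 = 6
r(0) = (0 + 2·6) / 3 = 12/3 = 4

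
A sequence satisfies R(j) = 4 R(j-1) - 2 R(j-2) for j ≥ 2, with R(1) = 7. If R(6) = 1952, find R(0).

Let R(0) = x.
R(2) = 28 - 2x
R(3) = 98 - 8x
R(4) = 336 - 28x
R(5) = 1148 - 96x
R(6) = 3920 - 328x
So 3920 - 328x = 1952, giving x = 6.

6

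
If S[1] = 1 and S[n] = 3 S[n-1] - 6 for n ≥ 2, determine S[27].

-5083731656655

The fixed point is -6/(1 - 3) = 3, so S[n] - 3 = 3(S[n-1] - 3).
Hence S[n] = -2·3^{n-1} + 3.
S[27] = -2·3^{26} + 3 = -2·2541865828329 + 3 = -5083731656655.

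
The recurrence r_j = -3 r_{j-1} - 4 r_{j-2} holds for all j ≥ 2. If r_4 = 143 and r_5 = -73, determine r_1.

-1

Rearranging, r_{j-2} = (r_j + 3 r_{j-1}) / -4.
r_3 = (-73 + 3·143) / -4 = 356/-4 = -89
r_2 = (143 + 3·(-89)) / -4 = -124/-4 = 31
r_1 = (-89 + 3·31) / -4 = 4/-4 = -1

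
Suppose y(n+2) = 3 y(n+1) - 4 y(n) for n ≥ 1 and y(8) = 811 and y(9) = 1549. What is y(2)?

Rearranging, y(n-2) = (y(n) - 3 y(n-1)) / -4.
y(7) = (1549 - 3*811) / -4 = -884/-4 = 221
y(6) = (811 - 3*221) / -4 = 148/-4 = -37
y(5) = (221 - 3*(-37)) / -4 = 332/-4 = -83
y(4) = (-37 - 3*(-83)) / -4 = 212/-4 = -53
y(3) = (-83 - 3*(-53)) / -4 = 76/-4 = -19
y(2) = (-53 - 3*(-19)) / -4 = 4/-4 = -1

-1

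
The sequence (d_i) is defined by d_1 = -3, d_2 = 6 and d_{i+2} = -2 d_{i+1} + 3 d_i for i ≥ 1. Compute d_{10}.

44286

d_3 = -2*6 + 3*(-3) = -21
d_4 = -2*(-21) + 3*6 = 60
d_5 = -2*60 + 3*(-21) = -183
d_6 = -2*(-183) + 3*60 = 546
d_7 = -2*546 + 3*(-183) = -1641
d_8 = -2*(-1641) + 3*546 = 4920
d_9 = -2*4920 + 3*(-1641) = -14763
d_{10} = -2*(-14763) + 3*4920 = 44286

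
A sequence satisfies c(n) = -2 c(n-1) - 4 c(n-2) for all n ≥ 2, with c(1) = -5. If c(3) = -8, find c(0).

Let c(0) = w.
c(2) = 10 - 4w
c(3) = 8w
So 8w = -8, giving w = -1.

-1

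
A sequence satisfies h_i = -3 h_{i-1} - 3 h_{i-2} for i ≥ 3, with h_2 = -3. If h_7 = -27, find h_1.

Let h_1 = w.
h_3 = 9 - 3w
h_4 = -18 + 9w
h_5 = 27 - 18w
h_6 = -27 + 27w
h_7 = -27w
So -27w = -27, giving w = 1.

1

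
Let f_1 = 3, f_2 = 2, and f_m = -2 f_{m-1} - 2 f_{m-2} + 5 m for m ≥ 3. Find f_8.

f_3 = -2·2 - 2·3 + 15 = 5
f_4 = -2·5 - 2·2 + 20 = 6
f_5 = -2·6 - 2·5 + 25 = 3
f_6 = -2·3 - 2·6 + 30 = 12
f_7 = -2·12 - 2·3 + 35 = 5
f_8 = -2·5 - 2·12 + 40 = 6

6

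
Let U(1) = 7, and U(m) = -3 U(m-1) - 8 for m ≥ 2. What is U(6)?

-2189

U(2) = -3·7 - 8 = -29
U(3) = -3·(-29) - 8 = 79
U(4) = -3·79 - 8 = -245
U(5) = -3·(-245) - 8 = 727
U(6) = -3·727 - 8 = -2189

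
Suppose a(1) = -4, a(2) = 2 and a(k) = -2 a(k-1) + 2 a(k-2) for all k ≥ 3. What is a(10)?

a(3) = -2(2) + 2(-4) = -12
a(4) = -2(-12) + 2(2) = 28
a(5) = -2(28) + 2(-12) = -80
a(6) = -2(-80) + 2(28) = 216
a(7) = -2(216) + 2(-80) = -592
a(8) = -2(-592) + 2(216) = 1616
a(9) = -2(1616) + 2(-592) = -4416
a(10) = -2(-4416) + 2(1616) = 12064

12064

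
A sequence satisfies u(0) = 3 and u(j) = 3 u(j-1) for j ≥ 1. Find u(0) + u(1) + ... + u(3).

u(1) = 3(3) = 9
u(2) = 3(9) = 27
u(3) = 3(27) = 81
Sum = 3 + 9 + 27 + 81 = 120

120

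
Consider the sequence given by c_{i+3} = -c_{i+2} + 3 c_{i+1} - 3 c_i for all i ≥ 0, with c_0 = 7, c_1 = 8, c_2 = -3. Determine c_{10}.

c_3 = -(-3) + 3·8 - 3·7 = 6
c_4 = -6 + 3·(-3) - 3·8 = -39
c_5 = -(-39) + 3·6 - 3·(-3) = 66
c_6 = -66 + 3·(-39) - 3·6 = -201
c_7 = -(-201) + 3·66 - 3·(-39) = 516
c_8 = -516 + 3·(-201) - 3·66 = -1317
c_9 = -(-1317) + 3·516 - 3·(-201) = 3468
c_{10} = -3468 + 3·(-1317) - 3·516 = -8967

-8967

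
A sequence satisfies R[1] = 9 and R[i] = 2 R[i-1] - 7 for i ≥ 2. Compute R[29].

The fixed point is -7/(1 - 2) = 7, so R[i] - 7 = 2(R[i-1] - 7).
Hence R[i] = 2·2^{i-1} + 7.
R[29] = 2·2^{28} + 7 = 2·268435456 + 7 = 536870919.

536870919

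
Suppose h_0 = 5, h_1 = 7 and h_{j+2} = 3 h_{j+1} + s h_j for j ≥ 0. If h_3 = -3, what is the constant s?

h_2 = 21 + 5s
h_3 = 63 + 22s
So 63 + 22s = -3, giving s = -3.

-3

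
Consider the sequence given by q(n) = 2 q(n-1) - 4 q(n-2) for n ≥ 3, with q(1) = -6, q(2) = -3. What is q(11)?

1536

q(3) = 2(-3) - 4(-6) = 18
q(4) = 2(18) - 4(-3) = 48
q(5) = 2(48) - 4(18) = 24
q(6) = 2(24) - 4(48) = -144
q(7) = 2(-144) - 4(24) = -384
q(8) = 2(-384) - 4(-144) = -192
q(9) = 2(-192) - 4(-384) = 1152
q(10) = 2(1152) - 4(-192) = 3072
q(11) = 2(3072) - 4(1152) = 1536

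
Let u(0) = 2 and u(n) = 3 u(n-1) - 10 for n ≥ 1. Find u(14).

The fixed point is -10/(1 - 3) = 5, so u(n) - 5 = 3(u(n-1) - 5).
Hence u(n) = -3·3^n + 5.
u(14) = -3·3^{14} + 5 = -3·4782969 + 5 = -14348902.

-14348902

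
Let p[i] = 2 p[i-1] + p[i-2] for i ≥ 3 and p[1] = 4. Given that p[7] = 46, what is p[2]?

-1

Let p[2] = x.
p[3] = 4 + 2x
p[4] = 8 + 5x
p[5] = 20 + 12x
p[6] = 48 + 29x
p[7] = 116 + 70x
So 116 + 70x = 46, giving x = -1.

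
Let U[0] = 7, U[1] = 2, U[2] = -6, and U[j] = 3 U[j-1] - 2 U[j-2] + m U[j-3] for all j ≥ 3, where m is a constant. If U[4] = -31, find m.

U[3] = -22 + 7m
U[4] = -54 + 23m
So -54 + 23m = -31, giving m = 1.

1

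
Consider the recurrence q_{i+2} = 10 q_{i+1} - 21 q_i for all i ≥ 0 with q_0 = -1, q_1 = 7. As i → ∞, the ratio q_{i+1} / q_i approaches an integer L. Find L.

The characteristic equation is r^2 - 10r + 21 = 0, which factors as (r - 7)(r - 3) = 0.
So the roots are 7 and 3. Since |7| > |3| and the coefficient of 7^i is non-zero, the ratio tends to 7.

7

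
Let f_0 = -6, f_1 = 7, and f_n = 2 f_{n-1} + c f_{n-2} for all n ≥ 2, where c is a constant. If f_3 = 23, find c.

f_2 = 14 - 6c
f_3 = 28 - 5c
So 28 - 5c = 23, giving c = 1.

1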